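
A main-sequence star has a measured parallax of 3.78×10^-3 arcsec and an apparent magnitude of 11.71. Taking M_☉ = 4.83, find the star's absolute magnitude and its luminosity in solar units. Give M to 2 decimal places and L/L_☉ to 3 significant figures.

d = 1/p = 1/3.78×10^-3″ = 264.6 pc
M = m − 5 log₁₀ d + 5 = 11.71 − 5·2.4225 + 5 = 4.597
M − M_☉ = 4.597 − 4.83 = -0.233
L/L_☉ = 10^(−0.4 × -0.233) = 1.239

M ≈ 4.60; L/L_☉ ≈ 1.24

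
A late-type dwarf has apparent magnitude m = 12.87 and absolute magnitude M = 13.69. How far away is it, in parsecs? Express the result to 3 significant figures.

Distance modulus: m − M = 12.87 − (13.69) = -0.820
m − M = 5 log₁₀ d − 5
log₁₀ d = (m − M)/5 + 1 = 0.8360
d = 10^0.8360 = 6.855 pc

d ≈ 6.85 pc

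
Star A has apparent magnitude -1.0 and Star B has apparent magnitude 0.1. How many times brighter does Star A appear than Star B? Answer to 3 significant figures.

2.75

Magnitude difference = -1.1
Flux ratio = 10^(−0.4 Δm) = 10^(−0.4 × -1.1) = 10^0.440 = 2.754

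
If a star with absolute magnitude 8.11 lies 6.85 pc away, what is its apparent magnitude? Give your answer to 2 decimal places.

m ≈ 7.29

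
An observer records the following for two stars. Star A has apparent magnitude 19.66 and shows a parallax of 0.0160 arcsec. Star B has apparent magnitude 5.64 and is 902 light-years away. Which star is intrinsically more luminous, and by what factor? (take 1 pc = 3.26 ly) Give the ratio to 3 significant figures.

Star B is more luminous, by a factor of 7.95×10^6.

Star A: d = 1/p = 1/0.0160″ = 62.50 pc
Star A: M = m − 5 log₁₀ d + 5 = 19.66 − 5·1.7959 + 5 = 15.681
Star B: d = 902 ly / 3.26 = 276.7 pc
Star B: M = m − 5 log₁₀ d + 5 = 5.64 − 5·2.4420 + 5 = -1.570
ΔM = M_A − M_B = 15.681 − (-1.570) = 17.251; smaller M is more luminous → Star B.
L ratio = 10^(0.4 |ΔM|) = 10^6.900 = 7.947×10^6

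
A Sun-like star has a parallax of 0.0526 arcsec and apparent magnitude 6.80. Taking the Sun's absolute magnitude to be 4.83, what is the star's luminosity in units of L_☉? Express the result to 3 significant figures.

L/L_☉ ≈ 0.589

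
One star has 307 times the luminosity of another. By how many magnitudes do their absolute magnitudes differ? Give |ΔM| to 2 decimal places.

Pogson: ΔM = −2.5 log₁₀(ratio) = −2.5 log₁₀(307) = −2.5 × 2.4871 = -6.218

|ΔM| ≈ 6.22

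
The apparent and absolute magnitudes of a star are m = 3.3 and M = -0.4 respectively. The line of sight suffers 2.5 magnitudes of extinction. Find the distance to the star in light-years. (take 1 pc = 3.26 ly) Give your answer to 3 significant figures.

d ≈ 56.7 ly

m − M = 5 log₁₀(d/10 pc) + A  ⇒  3.3 − (-0.4) − 2.5 = 5 log₁₀(d/10)
1.200 = 5 log₁₀(d/10)
log₁₀ d = (m − M − A)/5 + 1 = 1.2400
d = 10^1.2400 = 17.38 pc
= 56.65 ly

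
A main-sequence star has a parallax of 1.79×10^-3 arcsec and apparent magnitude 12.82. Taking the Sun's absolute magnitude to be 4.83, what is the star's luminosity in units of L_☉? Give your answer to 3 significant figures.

L/L_☉ ≈ 1.99

d = 1/p = 1/1.79×10^-3″ = 558.7 pc
M = m − 5 log₁₀ d + 5 = 12.82 − 5·2.7471 + 5 = 4.084
M − M_☉ = 4.084 − 4.83 = -0.746
L/L_☉ = 10^(−0.4 × -0.746) = 1.987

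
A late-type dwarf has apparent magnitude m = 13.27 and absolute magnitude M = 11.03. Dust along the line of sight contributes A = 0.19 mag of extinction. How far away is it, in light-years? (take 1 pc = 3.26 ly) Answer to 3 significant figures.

d ≈ 83.8 ly

m − M = 5 log₁₀(d/10 pc) + A  ⇒  13.27 − (11.03) − 0.19 = 5 log₁₀(d/10)
2.050 = 5 log₁₀(d/10)
log₁₀ d = (m − M − A)/5 + 1 = 1.4100
d = 10^1.4100 = 25.70 pc
= 83.79 ly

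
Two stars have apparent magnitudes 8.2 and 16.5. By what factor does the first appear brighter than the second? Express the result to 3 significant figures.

Δm = 8.2 − (16.5) = -8.3
Flux ratio = 10^(−0.4 Δm) = 10^(−0.4 × -8.3) = 10^3.320 = 2089

2090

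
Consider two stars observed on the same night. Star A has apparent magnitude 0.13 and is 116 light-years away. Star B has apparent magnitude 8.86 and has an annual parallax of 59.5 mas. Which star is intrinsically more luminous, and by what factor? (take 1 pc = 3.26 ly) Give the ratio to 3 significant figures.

Star A: d = 116 ly / 3.26 = 35.58 pc
Star A: M = m − 5 log₁₀ d + 5 = 0.13 − 5·1.5512 + 5 = -2.626
Star B: p = 59.5 mas = 0.0595″ → d = 1/p = 16.81 pc
Star B: M = m − 5 log₁₀ d + 5 = 8.86 − 5·1.2255 + 5 = 7.733
ΔM = M_A − M_B = -2.626 − (7.733) = -10.359; smaller M is more luminous → Star A.
L ratio = 10^(0.4 |ΔM|) = 10^4.144 = 13920

Star A is more luminous, by a factor of 13900.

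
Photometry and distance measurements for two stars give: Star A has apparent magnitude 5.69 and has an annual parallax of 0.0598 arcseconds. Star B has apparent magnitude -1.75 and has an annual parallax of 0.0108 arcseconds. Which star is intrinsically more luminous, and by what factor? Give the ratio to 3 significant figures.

Star B is more luminous, by a factor of 29000.

Star A: d = 1/p = 1/0.0598″ = 16.72 pc
Star A: M = m − 5 log₁₀ d + 5 = 5.69 − 5·1.2233 + 5 = 4.574
Star B: d = 1/p = 1/0.0108″ = 92.59 pc
Star B: M = m − 5 log₁₀ d + 5 = -1.75 − 5·1.9666 + 5 = -6.583
ΔM = M_A − M_B = 4.574 − (-6.583) = 11.156; smaller M is more luminous → Star B.
L ratio = 10^(0.4 |ΔM|) = 10^4.463 = 29010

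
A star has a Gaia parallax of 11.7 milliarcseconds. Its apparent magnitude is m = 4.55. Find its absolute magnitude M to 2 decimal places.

M ≈ -0.11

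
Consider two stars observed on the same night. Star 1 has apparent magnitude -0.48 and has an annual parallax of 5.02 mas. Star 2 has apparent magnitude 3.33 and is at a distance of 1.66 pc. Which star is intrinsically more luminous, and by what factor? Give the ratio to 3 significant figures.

Star 1 is more luminous, by a factor of 481000.

Star 1: p = 5.02 mas = 5.02×10^-3″ → d = 1/p = 199.2 pc
Star 1: M = m − 5 log₁₀ d + 5 = -0.48 − 5·2.2993 + 5 = -6.976
Star 2: M = m − 5 log₁₀ d + 5 = 3.33 − 5·0.2201 + 5 = 7.229
ΔM = M_1 − M_2 = -6.976 − (7.229) = -14.206; smaller M is more luminous → Star 1.
L ratio = 10^(0.4 |ΔM|) = 10^5.682 = 481300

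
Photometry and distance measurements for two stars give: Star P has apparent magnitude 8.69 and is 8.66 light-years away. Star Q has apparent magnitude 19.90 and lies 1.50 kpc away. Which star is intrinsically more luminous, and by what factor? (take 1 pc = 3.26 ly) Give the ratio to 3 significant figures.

Star Q is more luminous, by a factor of 10.5.

Star P: d = 8.66 ly / 3.26 = 2.656 pc
Star P: M = m − 5 log₁₀ d + 5 = 8.69 − 5·0.4243 + 5 = 11.568
Star Q: d = 1.50 kpc = 1500 pc
Star Q: M = m − 5 log₁₀ d + 5 = 19.90 − 5·3.1761 + 5 = 9.020
ΔM = M_P − M_Q = 11.568 − (9.020) = 2.549; smaller M is more luminous → Star Q.
L ratio = 10^(0.4 |ΔM|) = 10^1.020 = 10.46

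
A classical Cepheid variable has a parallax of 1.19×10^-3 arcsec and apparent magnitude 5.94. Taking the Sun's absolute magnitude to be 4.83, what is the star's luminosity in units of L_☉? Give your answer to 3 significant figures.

L/L_☉ ≈ 2540

d = 1/p = 1/1.19×10^-3″ = 840.3 pc
M = m − 5 log₁₀ d + 5 = 5.94 − 5·2.9245 + 5 = -3.682
M − M_☉ = -3.682 − 4.83 = -8.512
L/L_☉ = 10^(−0.4 × -8.512) = 2540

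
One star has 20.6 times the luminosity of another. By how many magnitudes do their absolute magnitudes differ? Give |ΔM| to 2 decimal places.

Pogson: ΔM = −2.5 log₁₀(ratio) = −2.5 log₁₀(20.6) = −2.5 × 1.3139 = -3.285

|ΔM| ≈ 3.28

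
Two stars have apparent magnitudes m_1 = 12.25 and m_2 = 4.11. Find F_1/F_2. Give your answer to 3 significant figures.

F_1/F_2 ≈ 5.55×10^-4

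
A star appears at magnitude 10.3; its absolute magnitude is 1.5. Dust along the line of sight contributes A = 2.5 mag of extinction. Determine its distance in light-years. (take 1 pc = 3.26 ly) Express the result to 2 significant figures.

d ≈ 590 ly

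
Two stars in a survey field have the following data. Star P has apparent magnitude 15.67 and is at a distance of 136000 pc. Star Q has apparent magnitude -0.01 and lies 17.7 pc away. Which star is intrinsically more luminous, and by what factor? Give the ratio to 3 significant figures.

Star P: M = m − 5 log₁₀ d + 5 = 15.67 − 5·5.1335 + 5 = -4.998
Star Q: M = m − 5 log₁₀ d + 5 = -0.01 − 5·1.2480 + 5 = -1.250
ΔM = M_P − M_Q = -4.998 − (-1.250) = -3.748; smaller M is more luminous → Star P.
L ratio = 10^(0.4 |ΔM|) = 10^1.499 = 31.56

Star P is more luminous, by a factor of 31.6.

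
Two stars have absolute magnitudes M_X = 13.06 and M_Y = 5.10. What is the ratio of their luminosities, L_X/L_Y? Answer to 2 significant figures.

L_X/L_Y ≈ 6.5×10^-4

ΔM = M_X − M_Y = 7.96
L_X/L_Y = 10^(−0.4 ΔM) = 10^-3.184 = 6.546×10^-4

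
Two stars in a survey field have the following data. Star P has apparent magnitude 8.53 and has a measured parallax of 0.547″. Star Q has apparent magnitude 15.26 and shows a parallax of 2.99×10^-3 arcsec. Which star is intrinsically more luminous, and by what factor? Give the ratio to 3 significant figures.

Star Q is more luminous, by a factor of 68.0.

Star P: d = 1/p = 1/0.547″ = 1.828 pc
Star P: M = m − 5 log₁₀ d + 5 = 8.53 − 5·0.2620 + 5 = 12.220
Star Q: d = 1/p = 1/2.99×10^-3″ = 334.4 pc
Star Q: M = m − 5 log₁₀ d + 5 = 15.26 − 5·2.5243 + 5 = 7.638
ΔM = M_P − M_Q = 12.220 − (7.638) = 4.582; smaller M is more luminous → Star Q.
L ratio = 10^(0.4 |ΔM|) = 10^1.833 = 68.02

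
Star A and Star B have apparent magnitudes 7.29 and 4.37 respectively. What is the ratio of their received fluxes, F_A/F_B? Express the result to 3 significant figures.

F_A/F_B ≈ 0.0679

Δm = 7.29 − (4.37) = 2.92
Flux ratio = 10^(−0.4 Δm) = 10^(−0.4 × 2.92) = 10^-1.168 = 0.06792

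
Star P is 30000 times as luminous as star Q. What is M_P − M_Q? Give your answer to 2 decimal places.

M_P − M_Q ≈ -11.19

Pogson: ΔM = −2.5 log₁₀(ratio) = −2.5 log₁₀(30000) = −2.5 × 4.4771 = -11.193
Star P is brighter, so it has the smaller magnitude: the difference is negative.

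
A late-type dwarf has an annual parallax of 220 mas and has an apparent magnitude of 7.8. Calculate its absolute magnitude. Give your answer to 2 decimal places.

M ≈ 9.51

p = 220 mas = 0.220″ → d = 1/p = 4.545 pc
5 log₁₀(d/10 pc) = 5 log₁₀(4.545) − 5 = -1.712
M = m − 5 log₁₀(d/10) = 7.8 + 1.712 = 9.512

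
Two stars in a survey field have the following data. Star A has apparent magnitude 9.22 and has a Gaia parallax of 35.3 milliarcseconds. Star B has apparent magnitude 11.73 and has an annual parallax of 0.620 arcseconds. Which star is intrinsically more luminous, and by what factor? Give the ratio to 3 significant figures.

Star A: p = 35.3 mas = 0.0353″ → d = 1/p = 28.33 pc
Star A: M = m − 5 log₁₀ d + 5 = 9.22 − 5·1.4522 + 5 = 6.959
Star B: d = 1/p = 1/0.620″ = 1.613 pc
Star B: M = m − 5 log₁₀ d + 5 = 11.73 − 5·0.2076 + 5 = 15.692
ΔM = M_A − M_B = 6.959 − (15.692) = -8.733; smaller M is more luminous → Star A.
L ratio = 10^(0.4 |ΔM|) = 10^3.493 = 3113

Star A is more luminous, by a factor of 3110.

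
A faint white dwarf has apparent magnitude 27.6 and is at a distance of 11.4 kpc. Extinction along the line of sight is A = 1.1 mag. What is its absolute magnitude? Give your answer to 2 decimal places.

M ≈ 11.22

d = 11.4 kpc = 11400 pc
5 log₁₀(d/10 pc) = 5 log₁₀(11400) − 5 = 15.285
M = m − 5 log₁₀(d/10) − A = 27.6 − 15.285 − 1.1 = 11.215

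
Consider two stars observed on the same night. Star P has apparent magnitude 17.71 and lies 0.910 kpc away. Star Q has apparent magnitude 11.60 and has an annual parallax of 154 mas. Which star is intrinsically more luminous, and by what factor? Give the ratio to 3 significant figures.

Star P is more luminous, by a factor of 70.7.

Star P: d = 0.910 kpc = 910.0 pc
Star P: M = m − 5 log₁₀ d + 5 = 17.71 − 5·2.9590 + 5 = 7.915
Star Q: p = 154 mas = 0.154″ → d = 1/p = 6.494 pc
Star Q: M = m − 5 log₁₀ d + 5 = 11.60 − 5·0.8125 + 5 = 12.538
ΔM = M_P − M_Q = 7.915 − (12.538) = -4.623; smaller M is more luminous → Star P.
L ratio = 10^(0.4 |ΔM|) = 10^1.849 = 70.65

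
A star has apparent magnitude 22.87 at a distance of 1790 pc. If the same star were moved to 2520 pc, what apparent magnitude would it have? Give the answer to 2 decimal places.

m ≈ 23.61

Flux ∝ 1/d², so Δm = 5 log₁₀(d₂/d₁) = 5 log₁₀(2520/1790) = 0.743
m₂ = m₁ + Δm = 22.87 + (0.743) = 23.613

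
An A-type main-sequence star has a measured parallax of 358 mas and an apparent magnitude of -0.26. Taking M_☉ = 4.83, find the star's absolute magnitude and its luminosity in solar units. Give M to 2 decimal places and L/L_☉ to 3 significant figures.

d = 1/p = 1000/358 mas = 2.793 pc
M = m − 5 log₁₀ d + 5 = -0.26 − 5·0.4461 + 5 = 2.509
M − M_☉ = 2.509 − 4.83 = -2.321
L/L_☉ = 10^(−0.4 × -2.321) = 8.477

M ≈ 2.51; L/L_☉ ≈ 8.48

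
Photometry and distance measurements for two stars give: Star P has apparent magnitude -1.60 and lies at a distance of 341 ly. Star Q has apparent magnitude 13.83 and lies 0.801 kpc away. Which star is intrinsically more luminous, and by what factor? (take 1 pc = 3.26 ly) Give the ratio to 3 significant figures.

Star P: d = 341 ly / 3.26 = 104.6 pc
Star P: M = m − 5 log₁₀ d + 5 = -1.60 − 5·2.0195 + 5 = -6.698
Star Q: d = 0.801 kpc = 801.0 pc
Star Q: M = m − 5 log₁₀ d + 5 = 13.83 − 5·2.9036 + 5 = 4.312
ΔM = M_P − M_Q = -6.698 − (4.312) = -11.010; smaller M is more luminous → Star P.
L ratio = 10^(0.4 |ΔM|) = 10^4.404 = 25340

Star P is more luminous, by a factor of 25300.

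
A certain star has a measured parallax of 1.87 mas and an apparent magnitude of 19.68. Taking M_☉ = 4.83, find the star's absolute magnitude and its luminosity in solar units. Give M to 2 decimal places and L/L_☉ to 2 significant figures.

d = 1/p = 1000/1.87 mas = 534.8 pc
M = m − 5 log₁₀ d + 5 = 19.68 − 5·2.7282 + 5 = 11.039
M − M_☉ = 11.039 − 4.83 = 6.209
L/L_☉ = 10^(−0.4 × 6.209) = 3.283×10^-3

M ≈ 11.04; L/L_☉ ≈ 3.3×10^-3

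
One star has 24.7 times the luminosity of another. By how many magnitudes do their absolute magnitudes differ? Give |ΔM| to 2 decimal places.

|ΔM| ≈ 3.48

Pogson: ΔM = −2.5 log₁₀(ratio) = −2.5 log₁₀(24.7) = −2.5 × 1.3927 = -3.482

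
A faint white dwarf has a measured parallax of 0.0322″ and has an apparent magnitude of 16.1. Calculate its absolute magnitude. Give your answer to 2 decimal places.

d = 1/p = 1/0.0322″ = 31.06 pc
5 log₁₀(d/10 pc) = 5 log₁₀(31.06) − 5 = 2.461
M = m − 5 log₁₀(d/10) = 16.1 − 2.461 = 13.639

M ≈ 13.64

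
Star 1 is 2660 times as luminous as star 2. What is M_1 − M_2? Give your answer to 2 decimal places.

M_1 − M_2 ≈ -8.56

Pogson: ΔM = −2.5 log₁₀(ratio) = −2.5 log₁₀(2660) = −2.5 × 3.4249 = -8.562
Star 1 is brighter, so it has the smaller magnitude: the difference is negative.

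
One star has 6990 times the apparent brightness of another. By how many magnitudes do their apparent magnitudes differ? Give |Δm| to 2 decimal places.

Pogson: Δm = −2.5 log₁₀(ratio) = −2.5 log₁₀(6990) = −2.5 × 3.8445 = -9.611

|Δm| ≈ 9.61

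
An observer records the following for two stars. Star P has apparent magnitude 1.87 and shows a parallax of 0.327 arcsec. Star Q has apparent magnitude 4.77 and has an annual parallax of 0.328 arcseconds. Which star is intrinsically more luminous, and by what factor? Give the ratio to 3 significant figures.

Star P: d = 1/p = 1/0.327″ = 3.058 pc
Star P: M = m − 5 log₁₀ d + 5 = 1.87 − 5·0.4855 + 5 = 4.443
Star Q: d = 1/p = 1/0.328″ = 3.049 pc
Star Q: M = m − 5 log₁₀ d + 5 = 4.77 − 5·0.4841 + 5 = 7.349
ΔM = M_P − M_Q = 4.443 − (7.349) = -2.907; smaller M is more luminous → Star P.
L ratio = 10^(0.4 |ΔM|) = 10^1.163 = 14.54

Star P is more luminous, by a factor of 14.5.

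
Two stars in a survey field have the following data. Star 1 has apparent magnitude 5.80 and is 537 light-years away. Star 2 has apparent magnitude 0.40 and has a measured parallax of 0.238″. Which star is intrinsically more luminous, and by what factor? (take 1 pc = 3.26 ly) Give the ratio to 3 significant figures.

Star 1 is more luminous, by a factor of 10.6.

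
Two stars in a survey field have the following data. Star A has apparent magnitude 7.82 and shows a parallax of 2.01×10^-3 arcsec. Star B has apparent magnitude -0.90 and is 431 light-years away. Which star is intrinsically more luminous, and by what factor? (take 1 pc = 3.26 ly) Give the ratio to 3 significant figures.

Star A: d = 1/p = 1/2.01×10^-3″ = 497.5 pc
Star A: M = m − 5 log₁₀ d + 5 = 7.82 − 5·2.6968 + 5 = -0.664
Star B: d = 431 ly / 3.26 = 132.2 pc
Star B: M = m − 5 log₁₀ d + 5 = -0.90 − 5·2.1213 + 5 = -6.506
ΔM = M_A − M_B = -0.664 − (-6.506) = 5.842; smaller M is more luminous → Star B.
L ratio = 10^(0.4 |ΔM|) = 10^2.337 = 217.2

Star B is more luminous, by a factor of 217.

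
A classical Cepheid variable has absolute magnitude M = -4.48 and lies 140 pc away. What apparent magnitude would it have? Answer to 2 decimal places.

m ≈ 1.25

m = M + 5 log₁₀ d − 5 = -4.48 + 5·2.1461 − 5 = 1.251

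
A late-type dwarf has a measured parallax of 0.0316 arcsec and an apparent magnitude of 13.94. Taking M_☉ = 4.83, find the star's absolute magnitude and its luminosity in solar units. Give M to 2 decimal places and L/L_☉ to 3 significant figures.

M ≈ 11.44; L/L_☉ ≈ 2.27×10^-3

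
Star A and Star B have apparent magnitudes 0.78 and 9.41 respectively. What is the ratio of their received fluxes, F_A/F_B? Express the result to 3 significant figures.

Magnitude difference = -8.63
Flux ratio = 10^(−0.4 Δm) = 10^(−0.4 × -8.63) = 10^3.452 = 2831

F_A/F_B ≈ 2830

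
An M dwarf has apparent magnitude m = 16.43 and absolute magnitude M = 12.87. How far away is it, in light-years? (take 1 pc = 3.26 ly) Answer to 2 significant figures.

d ≈ 170 ly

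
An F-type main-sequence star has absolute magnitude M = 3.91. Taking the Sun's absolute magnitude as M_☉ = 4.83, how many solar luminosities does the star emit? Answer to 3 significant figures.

L/L_☉ ≈ 2.33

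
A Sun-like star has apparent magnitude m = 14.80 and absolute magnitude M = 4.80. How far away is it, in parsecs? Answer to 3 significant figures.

d ≈ 1000 pc

μ = m − M = 10.000
m − M = 5 log₁₀ d − 5
log₁₀ d = (m − M)/5 + 1 = 3.0000
d = 10^3.0000 = 1000 pc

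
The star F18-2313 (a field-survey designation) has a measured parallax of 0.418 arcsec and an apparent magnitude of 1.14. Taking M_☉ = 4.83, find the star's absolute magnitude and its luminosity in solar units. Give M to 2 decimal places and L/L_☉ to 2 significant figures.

d = 1/p = 1/0.418″ = 2.392 pc
M = m − 5 log₁₀ d + 5 = 1.14 − 5·0.3788 + 5 = 4.246
M − M_☉ = 4.246 − 4.83 = -0.584
L/L_☉ = 10^(−0.4 × -0.584) = 1.713

M ≈ 4.25; L/L_☉ ≈ 1.7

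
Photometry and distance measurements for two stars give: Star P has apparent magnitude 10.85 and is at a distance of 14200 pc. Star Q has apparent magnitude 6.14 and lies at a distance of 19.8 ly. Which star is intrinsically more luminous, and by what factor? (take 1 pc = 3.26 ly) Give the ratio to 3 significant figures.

Star P is more luminous, by a factor of 71400.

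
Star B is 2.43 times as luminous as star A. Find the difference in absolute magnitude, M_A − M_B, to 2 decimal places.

Pogson: ΔM = −2.5 log₁₀(ratio) = −2.5 log₁₀(2.43) = −2.5 × 0.3856 = -0.964
Star B is brighter so has the smaller magnitude: M_A − M_B is positive.

M_A − M_B ≈ 0.96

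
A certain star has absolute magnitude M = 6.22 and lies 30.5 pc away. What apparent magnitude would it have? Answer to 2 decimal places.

m ≈ 8.64

m = M + 5 log₁₀ d − 5 = 6.22 + 5·1.4843 − 5 = 8.641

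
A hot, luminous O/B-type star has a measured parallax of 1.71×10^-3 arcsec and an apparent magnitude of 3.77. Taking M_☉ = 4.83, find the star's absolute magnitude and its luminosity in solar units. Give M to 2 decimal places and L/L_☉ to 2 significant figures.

d = 1/p = 1/1.71×10^-3″ = 584.8 pc
M = m − 5 log₁₀ d + 5 = 3.77 − 5·2.7670 + 5 = -5.065
M − M_☉ = -5.065 − 4.83 = -9.895
L/L_☉ = 10^(−0.4 × -9.895) = 9078

M ≈ -5.07; L/L_☉ ≈ 9100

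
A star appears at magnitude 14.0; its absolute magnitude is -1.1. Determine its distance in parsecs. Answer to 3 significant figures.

μ = m − M = 15.100
m − M = 5 log₁₀ d − 5
log₁₀ d = (m − M)/5 + 1 = 4.0200
d = 10^4.0200 = 10470 pc

d ≈ 10500 pc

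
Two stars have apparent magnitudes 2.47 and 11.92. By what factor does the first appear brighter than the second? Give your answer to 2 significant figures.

Magnitude difference = -9.45
Flux ratio = 10^(−0.4 Δm) = 10^(−0.4 × -9.45) = 10^3.780 = 6026

6000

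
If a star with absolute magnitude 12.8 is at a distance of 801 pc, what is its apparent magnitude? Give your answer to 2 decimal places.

m = M + 5 log₁₀ d − 5 = 12.8 + 5·2.9036 − 5 = 22.318

m ≈ 22.32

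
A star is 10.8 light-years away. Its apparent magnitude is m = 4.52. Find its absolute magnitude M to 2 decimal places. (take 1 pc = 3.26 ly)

M ≈ 6.92

d = 10.8 ly / 3.26 = 3.313 pc
5 log₁₀(d/10 pc) = 5 log₁₀(3.313) − 5 = -2.399
M = m − 5 log₁₀(d/10) = 4.52 + 2.399 = 6.919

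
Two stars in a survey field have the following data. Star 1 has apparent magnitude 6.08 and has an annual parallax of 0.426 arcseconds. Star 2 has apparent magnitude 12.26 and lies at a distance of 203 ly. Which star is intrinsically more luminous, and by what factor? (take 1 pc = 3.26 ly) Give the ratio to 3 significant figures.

Star 2 is more luminous, by a factor of 2.37.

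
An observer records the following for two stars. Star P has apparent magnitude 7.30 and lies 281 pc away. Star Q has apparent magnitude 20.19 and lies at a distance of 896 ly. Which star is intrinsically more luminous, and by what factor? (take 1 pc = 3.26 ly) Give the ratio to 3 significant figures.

Star P is more luminous, by a factor of 150000.

Star P: M = m − 5 log₁₀ d + 5 = 7.30 − 5·2.4487 + 5 = 0.056
Star Q: d = 896 ly / 3.26 = 274.8 pc
Star Q: M = m − 5 log₁₀ d + 5 = 20.19 − 5·2.4391 + 5 = 12.995
ΔM = M_P − M_Q = 0.056 − (12.995) = -12.938; smaller M is more luminous → Star P.
L ratio = 10^(0.4 |ΔM|) = 10^5.175 = 149700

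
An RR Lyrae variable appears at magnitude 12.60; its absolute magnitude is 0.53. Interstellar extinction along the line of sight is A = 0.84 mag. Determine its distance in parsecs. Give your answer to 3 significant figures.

d ≈ 1760 pc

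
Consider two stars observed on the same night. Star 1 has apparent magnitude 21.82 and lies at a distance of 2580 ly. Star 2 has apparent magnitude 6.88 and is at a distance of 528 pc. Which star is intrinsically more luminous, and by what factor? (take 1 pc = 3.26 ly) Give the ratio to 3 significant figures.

Star 1: d = 2580 ly / 3.26 = 791.4 pc
Star 1: M = m − 5 log₁₀ d + 5 = 21.82 − 5·2.8984 + 5 = 12.328
Star 2: M = m − 5 log₁₀ d + 5 = 6.88 − 5·2.7226 + 5 = -1.733
ΔM = M_1 − M_2 = 12.328 − (-1.733) = 14.061; smaller M is more luminous → Star 2.
L ratio = 10^(0.4 |ΔM|) = 10^5.624 = 421200

Star 2 is more luminous, by a factor of 421000.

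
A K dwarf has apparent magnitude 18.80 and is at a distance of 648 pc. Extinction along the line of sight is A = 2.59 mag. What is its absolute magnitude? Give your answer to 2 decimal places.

M ≈ 7.15

5 log₁₀(d/10 pc) = 5 log₁₀(648.0) − 5 = 9.058
M = m − 5 log₁₀(d/10) − A = 18.80 − 9.058 − 2.59 = 7.152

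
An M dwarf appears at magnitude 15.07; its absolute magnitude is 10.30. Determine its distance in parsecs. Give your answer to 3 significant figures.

d ≈ 89.9 pc

μ = m − M = 4.770
m − M = 5 log₁₀ d − 5
log₁₀ d = (m − M)/5 + 1 = 1.9540
d = 10^1.9540 = 89.95 pc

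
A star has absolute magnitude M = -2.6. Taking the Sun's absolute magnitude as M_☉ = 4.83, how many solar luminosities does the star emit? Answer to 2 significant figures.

M − M_☉ = -2.6 − 4.83 = -7.430
L/L_☉ = 10^(−0.4 (M − M_☉)) = 10^2.972 = 937.6

L/L_☉ ≈ 940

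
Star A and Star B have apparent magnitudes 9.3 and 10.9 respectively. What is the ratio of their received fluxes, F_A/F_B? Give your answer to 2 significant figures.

F_A/F_B ≈ 4.4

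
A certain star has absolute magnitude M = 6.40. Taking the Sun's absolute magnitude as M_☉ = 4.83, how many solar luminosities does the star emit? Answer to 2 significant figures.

M − M_☉ = 6.40 − 4.83 = 1.570
L/L_☉ = 10^(−0.4 (M − M_☉)) = 10^-0.628 = 0.2355

L/L_☉ ≈ 0.24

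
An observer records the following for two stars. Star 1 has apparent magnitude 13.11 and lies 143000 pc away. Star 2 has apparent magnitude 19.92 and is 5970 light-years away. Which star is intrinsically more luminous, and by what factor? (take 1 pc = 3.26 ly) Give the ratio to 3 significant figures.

Star 1: M = m − 5 log₁₀ d + 5 = 13.11 − 5·5.1553 + 5 = -7.667
Star 2: d = 5970 ly / 3.26 = 1831 pc
Star 2: M = m − 5 log₁₀ d + 5 = 19.92 − 5·3.2628 + 5 = 8.606
ΔM = M_1 − M_2 = -7.667 − (8.606) = -16.273; smaller M is more luminous → Star 1.
L ratio = 10^(0.4 |ΔM|) = 10^6.509 = 3.230×10^6

Star 1 is more luminous, by a factor of 3.23×10^6.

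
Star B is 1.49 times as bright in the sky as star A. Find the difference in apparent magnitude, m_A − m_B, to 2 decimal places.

Pogson: Δm = −2.5 log₁₀(ratio) = −2.5 log₁₀(1.49) = −2.5 × 0.1732 = -0.433
Star B is brighter so has the smaller magnitude: m_A − m_B is positive.

m_A − m_B ≈ 0.43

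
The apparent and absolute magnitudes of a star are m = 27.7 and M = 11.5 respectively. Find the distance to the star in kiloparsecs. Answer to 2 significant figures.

d ≈ 17 kpc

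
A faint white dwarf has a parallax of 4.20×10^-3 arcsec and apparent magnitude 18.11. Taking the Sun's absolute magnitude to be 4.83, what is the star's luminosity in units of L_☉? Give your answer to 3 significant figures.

d = 1/p = 1/4.20×10^-3″ = 238.1 pc
M = m − 5 log₁₀ d + 5 = 18.11 − 5·2.3768 + 5 = 11.226
M − M_☉ = 11.226 − 4.83 = 6.396
L/L_☉ = 10^(−0.4 × 6.396) = 2.764×10^-3

L/L_☉ ≈ 2.76×10^-3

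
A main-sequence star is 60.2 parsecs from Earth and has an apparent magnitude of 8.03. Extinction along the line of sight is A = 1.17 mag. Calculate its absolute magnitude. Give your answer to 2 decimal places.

5 log₁₀(d/10 pc) = 5 log₁₀(60.20) − 5 = 3.898
M = m − 5 log₁₀(d/10) − A = 8.03 − 3.898 − 1.17 = 2.962

M ≈ 2.96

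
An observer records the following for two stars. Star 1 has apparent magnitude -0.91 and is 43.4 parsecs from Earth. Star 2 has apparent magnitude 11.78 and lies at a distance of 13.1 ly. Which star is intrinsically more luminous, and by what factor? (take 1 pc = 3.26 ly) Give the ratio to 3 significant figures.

Star 1: M = m − 5 log₁₀ d + 5 = -0.91 − 5·1.6375 + 5 = -4.097
Star 2: d = 13.1 ly / 3.26 = 4.018 pc
Star 2: M = m − 5 log₁₀ d + 5 = 11.78 − 5·0.6041 + 5 = 13.760
ΔM = M_1 − M_2 = -4.097 − (13.760) = -17.857; smaller M is more luminous → Star 1.
L ratio = 10^(0.4 |ΔM|) = 10^7.143 = 1.390×10^7

Star 1 is more luminous, by a factor of 1.39×10^7.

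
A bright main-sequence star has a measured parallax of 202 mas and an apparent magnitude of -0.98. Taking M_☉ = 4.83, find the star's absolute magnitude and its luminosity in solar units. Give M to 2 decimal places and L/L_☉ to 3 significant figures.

M ≈ 0.55; L/L_☉ ≈ 51.7

d = 1/p = 1000/202 mas = 4.950 pc
M = m − 5 log₁₀ d + 5 = -0.98 − 5·0.6946 + 5 = 0.547
M − M_☉ = 0.547 − 4.83 = -4.283
L/L_☉ = 10^(−0.4 × -4.283) = 51.68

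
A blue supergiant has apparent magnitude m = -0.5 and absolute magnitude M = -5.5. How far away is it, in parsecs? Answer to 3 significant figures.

μ = m − M = 5.000
m − M = 5 log₁₀ d − 5
log₁₀ d = (m − M)/5 + 1 = 2.0000
d = 10^2.0000 = 100.0 pc

d ≈ 100 pc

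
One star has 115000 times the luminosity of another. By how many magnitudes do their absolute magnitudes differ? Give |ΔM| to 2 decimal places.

Pogson: ΔM = −2.5 log₁₀(ratio) = −2.5 log₁₀(115000) = −2.5 × 5.0607 = -12.652

|ΔM| ≈ 12.65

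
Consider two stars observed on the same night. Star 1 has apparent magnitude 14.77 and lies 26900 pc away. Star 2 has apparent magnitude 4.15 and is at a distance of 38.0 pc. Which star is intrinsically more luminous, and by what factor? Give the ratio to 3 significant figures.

Star 1 is more luminous, by a factor of 28.3.

Star 1: M = m − 5 log₁₀ d + 5 = 14.77 − 5·4.4298 + 5 = -2.379
Star 2: M = m − 5 log₁₀ d + 5 = 4.15 − 5·1.5798 + 5 = 1.251
ΔM = M_1 − M_2 = -2.379 − (1.251) = -3.630; smaller M is more luminous → Star 1.
L ratio = 10^(0.4 |ΔM|) = 10^1.452 = 28.31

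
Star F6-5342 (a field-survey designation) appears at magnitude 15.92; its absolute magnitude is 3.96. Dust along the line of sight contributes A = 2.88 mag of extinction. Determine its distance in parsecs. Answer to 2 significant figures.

m − M = 5 log₁₀(d/10 pc) + A  ⇒  15.92 − (3.96) − 2.88 = 5 log₁₀(d/10)
9.080 = 5 log₁₀(d/10)
log₁₀ d = (m − M − A)/5 + 1 = 2.8160
d = 10^2.8160 = 654.6 pc

d ≈ 650 pc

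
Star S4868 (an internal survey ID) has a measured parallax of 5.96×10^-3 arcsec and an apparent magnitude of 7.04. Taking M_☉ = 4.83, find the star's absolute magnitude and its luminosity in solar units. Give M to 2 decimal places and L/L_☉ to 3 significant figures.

M ≈ 0.92; L/L_☉ ≈ 36.8

d = 1/p = 1/5.96×10^-3″ = 167.8 pc
M = m − 5 log₁₀ d + 5 = 7.04 − 5·2.2248 + 5 = 0.916
M − M_☉ = 0.916 − 4.83 = -3.914
L/L_☉ = 10^(−0.4 × -3.914) = 36.77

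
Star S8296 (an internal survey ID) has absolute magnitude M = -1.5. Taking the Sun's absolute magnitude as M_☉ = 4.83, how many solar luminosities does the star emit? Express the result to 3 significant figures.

M − M_☉ = -1.5 − 4.83 = -6.330
L/L_☉ = 10^(−0.4 (M − M_☉)) = 10^2.532 = 340.4

L/L_☉ ≈ 340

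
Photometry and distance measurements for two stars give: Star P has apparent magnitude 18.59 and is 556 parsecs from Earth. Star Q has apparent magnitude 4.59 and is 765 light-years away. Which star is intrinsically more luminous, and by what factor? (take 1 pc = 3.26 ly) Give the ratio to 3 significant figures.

Star P: M = m − 5 log₁₀ d + 5 = 18.59 − 5·2.7451 + 5 = 9.865
Star Q: d = 765 ly / 3.26 = 234.7 pc
Star Q: M = m − 5 log₁₀ d + 5 = 4.59 − 5·2.3704 + 5 = -2.262
ΔM = M_P − M_Q = 9.865 − (-2.262) = 12.127; smaller M is more luminous → Star Q.
L ratio = 10^(0.4 |ΔM|) = 10^4.851 = 70910

Star Q is more luminous, by a factor of 70900.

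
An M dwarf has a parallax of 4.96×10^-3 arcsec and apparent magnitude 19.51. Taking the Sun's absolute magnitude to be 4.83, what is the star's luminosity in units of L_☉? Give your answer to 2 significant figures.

L/L_☉ ≈ 5.5×10^-4

d = 1/p = 1/4.96×10^-3″ = 201.6 pc
M = m − 5 log₁₀ d + 5 = 19.51 − 5·2.3045 + 5 = 12.987
M − M_☉ = 12.987 − 4.83 = 8.157
L/L_☉ = 10^(−0.4 × 8.157) = 5.458×10^-4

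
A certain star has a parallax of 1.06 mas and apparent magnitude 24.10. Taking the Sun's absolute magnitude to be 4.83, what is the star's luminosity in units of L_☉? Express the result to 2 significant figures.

L/L_☉ ≈ 1.7×10^-4

d = 1/p = 1000/1.06 mas = 943.4 pc
M = m − 5 log₁₀ d + 5 = 24.10 − 5·2.9747 + 5 = 14.227
M − M_☉ = 14.227 − 4.83 = 9.397
L/L_☉ = 10^(−0.4 × 9.397) = 1.743×10^-4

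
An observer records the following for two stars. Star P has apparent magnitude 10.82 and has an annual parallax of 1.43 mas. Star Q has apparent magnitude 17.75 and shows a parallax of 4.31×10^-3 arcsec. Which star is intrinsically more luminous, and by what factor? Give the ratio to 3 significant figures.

Star P is more luminous, by a factor of 5370.

Star P: p = 1.43 mas = 1.43×10^-3″ → d = 1/p = 699.3 pc
Star P: M = m − 5 log₁₀ d + 5 = 10.82 − 5·2.8447 + 5 = 1.597
Star Q: d = 1/p = 1/4.31×10^-3″ = 232.0 pc
Star Q: M = m − 5 log₁₀ d + 5 = 17.75 − 5·2.3655 + 5 = 10.922
ΔM = M_P − M_Q = 1.597 − (10.922) = -9.326; smaller M is more luminous → Star P.
L ratio = 10^(0.4 |ΔM|) = 10^3.730 = 5374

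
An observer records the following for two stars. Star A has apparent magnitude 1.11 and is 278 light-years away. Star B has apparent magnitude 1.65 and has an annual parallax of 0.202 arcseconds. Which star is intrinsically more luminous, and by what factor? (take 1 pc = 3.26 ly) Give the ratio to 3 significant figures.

Star A: d = 278 ly / 3.26 = 85.28 pc
Star A: M = m − 5 log₁₀ d + 5 = 1.11 − 5·1.9308 + 5 = -3.544
Star B: d = 1/p = 1/0.202″ = 4.950 pc
Star B: M = m − 5 log₁₀ d + 5 = 1.65 − 5·0.6946 + 5 = 3.177
ΔM = M_A − M_B = -3.544 − (3.177) = -6.721; smaller M is more luminous → Star A.
L ratio = 10^(0.4 |ΔM|) = 10^2.688 = 487.9

Star A is more luminous, by a factor of 488.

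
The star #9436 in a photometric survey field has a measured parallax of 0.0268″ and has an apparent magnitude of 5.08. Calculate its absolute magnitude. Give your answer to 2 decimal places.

M ≈ 2.22

d = 1/p = 1/0.0268″ = 37.31 pc
5 log₁₀(d/10 pc) = 5 log₁₀(37.31) − 5 = 2.859
M = m − 5 log₁₀(d/10) = 5.08 − 2.859 = 2.221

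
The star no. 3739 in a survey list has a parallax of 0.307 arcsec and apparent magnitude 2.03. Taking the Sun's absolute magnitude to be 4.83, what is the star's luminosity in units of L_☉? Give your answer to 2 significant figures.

L/L_☉ ≈ 1.4

d = 1/p = 1/0.307″ = 3.257 pc
M = m − 5 log₁₀ d + 5 = 2.03 − 5·0.5129 + 5 = 4.466
M − M_☉ = 4.466 − 4.83 = -0.364
L/L_☉ = 10^(−0.4 × -0.364) = 1.399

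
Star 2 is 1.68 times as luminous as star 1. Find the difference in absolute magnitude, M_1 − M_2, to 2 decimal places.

M_1 − M_2 ≈ 0.56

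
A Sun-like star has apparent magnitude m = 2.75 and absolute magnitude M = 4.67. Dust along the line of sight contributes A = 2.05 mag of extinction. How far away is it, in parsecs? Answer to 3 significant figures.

d ≈ 1.61 pc

m − M = 5 log₁₀(d/10 pc) + A  ⇒  2.75 − (4.67) − 2.05 = 5 log₁₀(d/10)
-3.970 = 5 log₁₀(d/10)
log₁₀ d = (m − M − A)/5 + 1 = 0.2060
d = 10^0.2060 = 1.607 pc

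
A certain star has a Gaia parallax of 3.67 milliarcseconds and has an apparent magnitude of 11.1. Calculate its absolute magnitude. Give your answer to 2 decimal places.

p = 3.67 mas = 3.67×10^-3″ → d = 1/p = 272.5 pc
5 log₁₀(d/10 pc) = 5 log₁₀(272.5) − 5 = 7.177
M = m − 5 log₁₀(d/10) = 11.1 − 7.177 = 3.923

M ≈ 3.92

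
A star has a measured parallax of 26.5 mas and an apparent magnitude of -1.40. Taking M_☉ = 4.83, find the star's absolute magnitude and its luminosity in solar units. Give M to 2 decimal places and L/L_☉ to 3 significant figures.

M ≈ -4.28; L/L_☉ ≈ 4420

d = 1/p = 1000/26.5 mas = 37.74 pc
M = m − 5 log₁₀ d + 5 = -1.40 − 5·1.5768 + 5 = -4.284
M − M_☉ = -4.284 − 4.83 = -9.114
L/L_☉ = 10^(−0.4 × -9.114) = 4421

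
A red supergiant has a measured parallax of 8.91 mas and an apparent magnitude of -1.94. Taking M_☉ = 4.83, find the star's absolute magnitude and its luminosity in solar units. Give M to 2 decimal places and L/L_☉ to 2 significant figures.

M ≈ -7.19; L/L_☉ ≈ 64000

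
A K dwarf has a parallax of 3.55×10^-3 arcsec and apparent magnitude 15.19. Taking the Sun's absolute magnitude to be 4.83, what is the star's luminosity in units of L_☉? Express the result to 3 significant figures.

d = 1/p = 1/3.55×10^-3″ = 281.7 pc
M = m − 5 log₁₀ d + 5 = 15.19 − 5·2.4498 + 5 = 7.941
M − M_☉ = 7.941 − 4.83 = 3.111
L/L_☉ = 10^(−0.4 × 3.111) = 0.05696

L/L_☉ ≈ 0.0570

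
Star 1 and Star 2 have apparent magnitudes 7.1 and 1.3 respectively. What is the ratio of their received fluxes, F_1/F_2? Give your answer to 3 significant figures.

Magnitude difference = 5.8
Flux ratio = 10^(−0.4 Δm) = 10^(−0.4 × 5.8) = 10^-2.320 = 4.786×10^-3

F_1/F_2 ≈ 4.79×10^-3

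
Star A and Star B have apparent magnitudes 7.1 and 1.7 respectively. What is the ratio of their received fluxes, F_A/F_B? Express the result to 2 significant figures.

F_A/F_B ≈ 6.9×10^-3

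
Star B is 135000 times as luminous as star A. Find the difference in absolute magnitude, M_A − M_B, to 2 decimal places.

Pogson: ΔM = −2.5 log₁₀(ratio) = −2.5 log₁₀(135000) = −2.5 × 5.1303 = -12.826
Star B is brighter so has the smaller magnitude: M_A − M_B is positive.

M_A − M_B ≈ 12.83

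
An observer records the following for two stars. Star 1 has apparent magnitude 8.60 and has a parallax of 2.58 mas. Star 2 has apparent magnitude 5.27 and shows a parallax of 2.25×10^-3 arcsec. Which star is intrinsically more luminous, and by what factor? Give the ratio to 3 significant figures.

Star 2 is more luminous, by a factor of 28.2.

Star 1: p = 2.58 mas = 2.58×10^-3″ → d = 1/p = 387.6 pc
Star 1: M = m − 5 log₁₀ d + 5 = 8.60 − 5·2.5884 + 5 = 0.658
Star 2: d = 1/p = 1/2.25×10^-3″ = 444.4 pc
Star 2: M = m − 5 log₁₀ d + 5 = 5.27 − 5·2.6478 + 5 = -2.969
ΔM = M_1 − M_2 = 0.658 − (-2.969) = 3.627; smaller M is more luminous → Star 2.
L ratio = 10^(0.4 |ΔM|) = 10^1.451 = 28.24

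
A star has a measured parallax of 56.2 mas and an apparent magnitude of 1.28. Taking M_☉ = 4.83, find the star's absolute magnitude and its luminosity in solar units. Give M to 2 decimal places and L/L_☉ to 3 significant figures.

d = 1/p = 1000/56.2 mas = 17.79 pc
M = m − 5 log₁₀ d + 5 = 1.28 − 5·1.2503 + 5 = 0.029
M − M_☉ = 0.029 − 4.83 = -4.801
L/L_☉ = 10^(−0.4 × -4.801) = 83.28

M ≈ 0.03; L/L_☉ ≈ 83.3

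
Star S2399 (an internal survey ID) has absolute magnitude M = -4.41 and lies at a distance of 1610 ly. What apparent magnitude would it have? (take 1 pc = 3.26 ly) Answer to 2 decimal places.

d = 1610 ly / 3.26 = 493.9 pc
m = M + 5 log₁₀ d − 5 = -4.41 + 5·2.6936 − 5 = 4.058

m ≈ 4.06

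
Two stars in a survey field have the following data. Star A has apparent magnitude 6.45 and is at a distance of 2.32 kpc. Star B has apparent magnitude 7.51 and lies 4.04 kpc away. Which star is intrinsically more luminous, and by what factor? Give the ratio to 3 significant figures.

Star B is more luminous, by a factor of 1.14.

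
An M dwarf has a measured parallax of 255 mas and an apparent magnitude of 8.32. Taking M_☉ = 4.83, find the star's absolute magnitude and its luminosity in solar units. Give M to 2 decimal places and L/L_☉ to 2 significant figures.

d = 1/p = 1000/255 mas = 3.922 pc
M = m − 5 log₁₀ d + 5 = 8.32 − 5·0.5935 + 5 = 10.353
M − M_☉ = 10.353 − 4.83 = 5.523
L/L_☉ = 10^(−0.4 × 5.523) = 6.179×10^-3

M ≈ 10.35; L/L_☉ ≈ 6.2×10^-3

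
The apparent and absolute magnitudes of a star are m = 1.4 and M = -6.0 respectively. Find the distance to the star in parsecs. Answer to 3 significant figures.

Distance modulus: m − M = 1.4 − (-6.0) = 7.400
m − M = 5 log₁₀ d − 5
log₁₀ d = (m − M)/5 + 1 = 2.4800
d = 10^2.4800 = 302.0 pc

d ≈ 302 pc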